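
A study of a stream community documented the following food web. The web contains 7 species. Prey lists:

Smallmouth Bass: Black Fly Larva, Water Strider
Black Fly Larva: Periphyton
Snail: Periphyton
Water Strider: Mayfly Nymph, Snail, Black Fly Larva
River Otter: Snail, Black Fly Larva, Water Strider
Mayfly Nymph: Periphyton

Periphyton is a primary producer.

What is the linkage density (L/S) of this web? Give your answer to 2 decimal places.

L/S = 1.57

There are L = 11 links among S = 7 species.
L/S = 11/7 = 1.5714 ≈ 1.57.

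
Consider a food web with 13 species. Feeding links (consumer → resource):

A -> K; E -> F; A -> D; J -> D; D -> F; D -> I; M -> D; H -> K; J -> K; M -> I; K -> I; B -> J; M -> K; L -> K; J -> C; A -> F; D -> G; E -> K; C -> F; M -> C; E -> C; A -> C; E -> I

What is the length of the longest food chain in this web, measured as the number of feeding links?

3 links

One longest chain: F → C → J → B.
It has 4 species and 3 links.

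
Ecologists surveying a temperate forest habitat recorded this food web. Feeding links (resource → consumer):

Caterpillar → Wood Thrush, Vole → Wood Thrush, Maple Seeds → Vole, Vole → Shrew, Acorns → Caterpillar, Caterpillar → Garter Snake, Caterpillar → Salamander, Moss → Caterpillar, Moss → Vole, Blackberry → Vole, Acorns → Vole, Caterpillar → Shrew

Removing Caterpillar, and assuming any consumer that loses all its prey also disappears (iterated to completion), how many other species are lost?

Remove Caterpillar.
Round 1: Salamander (all prey gone), Garter Snake (all prey gone) → extinct.
No further losses. Total secondary extinctions: 2.

2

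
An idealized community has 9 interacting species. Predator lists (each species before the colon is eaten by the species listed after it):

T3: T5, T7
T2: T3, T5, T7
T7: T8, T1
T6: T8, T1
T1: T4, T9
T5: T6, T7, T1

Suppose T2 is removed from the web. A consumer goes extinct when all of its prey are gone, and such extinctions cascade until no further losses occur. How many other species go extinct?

Remove T2.
Round 1: T3 (all prey gone) → extinct.
Round 2: T5 (all prey gone) → extinct.
Round 3: T6 (all prey gone), T7 (all prey gone) → extinct.
Round 4: T8 (all prey gone), T1 (all prey gone) → extinct.
Round 5: T4 (all prey gone), T9 (all prey gone) → extinct.
No further losses. Total secondary extinctions: 8.

8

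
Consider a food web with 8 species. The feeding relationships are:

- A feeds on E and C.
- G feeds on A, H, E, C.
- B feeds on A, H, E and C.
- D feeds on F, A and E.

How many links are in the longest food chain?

One longest chain: E → A → B.
It has 3 species and 2 links.

2 links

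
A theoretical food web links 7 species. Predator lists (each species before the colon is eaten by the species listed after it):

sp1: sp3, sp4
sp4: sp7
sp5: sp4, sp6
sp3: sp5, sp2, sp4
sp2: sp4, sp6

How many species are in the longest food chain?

One longest chain: sp1 → sp3 → sp5 → sp4 → sp7.
It has 5 species and 4 links.

5 species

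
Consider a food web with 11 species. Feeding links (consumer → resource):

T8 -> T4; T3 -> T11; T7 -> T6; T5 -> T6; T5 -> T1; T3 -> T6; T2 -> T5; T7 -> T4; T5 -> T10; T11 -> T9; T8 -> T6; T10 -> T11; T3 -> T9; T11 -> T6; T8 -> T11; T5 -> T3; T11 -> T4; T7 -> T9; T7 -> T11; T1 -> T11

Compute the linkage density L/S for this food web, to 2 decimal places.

There are L = 20 links among S = 11 species.
L/S = 20/11 = 1.8182 ≈ 1.82.

L/S = 1.82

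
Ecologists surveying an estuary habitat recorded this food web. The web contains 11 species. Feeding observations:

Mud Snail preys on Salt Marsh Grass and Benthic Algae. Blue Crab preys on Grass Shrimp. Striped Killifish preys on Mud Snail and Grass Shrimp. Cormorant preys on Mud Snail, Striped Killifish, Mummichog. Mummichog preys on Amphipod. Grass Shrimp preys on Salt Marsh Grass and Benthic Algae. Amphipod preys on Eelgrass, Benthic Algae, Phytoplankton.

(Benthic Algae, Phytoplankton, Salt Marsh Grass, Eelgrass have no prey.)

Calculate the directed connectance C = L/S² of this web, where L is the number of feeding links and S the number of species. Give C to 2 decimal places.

C = 0.12

The web has S = 11 species and L = 14 feeding links.
C = L / S² = 14 / 121 = 0.1157 ≈ 0.12.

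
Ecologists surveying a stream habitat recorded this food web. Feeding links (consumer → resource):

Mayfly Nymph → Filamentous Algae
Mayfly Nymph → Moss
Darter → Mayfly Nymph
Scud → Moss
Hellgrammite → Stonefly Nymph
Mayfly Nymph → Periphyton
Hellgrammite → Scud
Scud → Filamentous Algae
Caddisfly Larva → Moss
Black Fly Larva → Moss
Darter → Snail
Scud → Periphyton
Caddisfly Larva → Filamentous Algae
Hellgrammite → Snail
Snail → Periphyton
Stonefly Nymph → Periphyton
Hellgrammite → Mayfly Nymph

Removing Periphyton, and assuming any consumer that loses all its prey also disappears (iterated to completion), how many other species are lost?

Remove Periphyton.
Round 1: Snail (all prey gone), Stonefly Nymph (all prey gone) → extinct.
No further losses. Total secondary extinctions: 2.

2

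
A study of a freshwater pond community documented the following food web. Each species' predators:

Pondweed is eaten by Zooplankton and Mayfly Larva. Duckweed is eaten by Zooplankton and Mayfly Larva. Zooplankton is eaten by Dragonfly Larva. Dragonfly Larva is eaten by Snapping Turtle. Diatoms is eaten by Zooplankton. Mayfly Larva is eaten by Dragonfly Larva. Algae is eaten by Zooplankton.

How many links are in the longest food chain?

3 links

One longest chain: Algae → Zooplankton → Dragonfly Larva → Snapping Turtle.
It has 4 species and 3 links.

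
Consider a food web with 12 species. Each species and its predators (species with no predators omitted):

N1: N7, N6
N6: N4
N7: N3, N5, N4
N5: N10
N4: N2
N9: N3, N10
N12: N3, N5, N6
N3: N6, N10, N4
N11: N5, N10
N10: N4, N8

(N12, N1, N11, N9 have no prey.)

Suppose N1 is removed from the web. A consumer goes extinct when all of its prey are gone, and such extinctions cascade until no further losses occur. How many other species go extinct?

Remove N1.
Round 1: N7 (all prey gone) → extinct.
No further losses. Total secondary extinctions: 1.

1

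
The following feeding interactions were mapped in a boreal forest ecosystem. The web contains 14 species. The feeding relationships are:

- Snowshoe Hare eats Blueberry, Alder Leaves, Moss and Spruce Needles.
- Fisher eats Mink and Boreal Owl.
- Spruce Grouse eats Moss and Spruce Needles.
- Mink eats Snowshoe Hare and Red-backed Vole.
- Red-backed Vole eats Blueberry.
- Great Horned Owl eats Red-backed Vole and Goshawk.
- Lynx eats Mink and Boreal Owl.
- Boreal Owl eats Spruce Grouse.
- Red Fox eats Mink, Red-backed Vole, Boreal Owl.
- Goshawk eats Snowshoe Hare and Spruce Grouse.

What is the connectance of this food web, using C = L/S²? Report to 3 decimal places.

C = 0.107

The web has S = 14 species and L = 21 feeding links.
C = L / S² = 21 / 196 = 0.1071 ≈ 0.107.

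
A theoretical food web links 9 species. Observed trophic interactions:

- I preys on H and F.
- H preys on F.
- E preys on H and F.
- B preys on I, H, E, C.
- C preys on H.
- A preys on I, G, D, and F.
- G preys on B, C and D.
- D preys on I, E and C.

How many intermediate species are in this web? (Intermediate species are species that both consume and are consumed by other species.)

Intermediate species (has both prey and predators): H, I, C, E, D, B, G.
Count: 7.

7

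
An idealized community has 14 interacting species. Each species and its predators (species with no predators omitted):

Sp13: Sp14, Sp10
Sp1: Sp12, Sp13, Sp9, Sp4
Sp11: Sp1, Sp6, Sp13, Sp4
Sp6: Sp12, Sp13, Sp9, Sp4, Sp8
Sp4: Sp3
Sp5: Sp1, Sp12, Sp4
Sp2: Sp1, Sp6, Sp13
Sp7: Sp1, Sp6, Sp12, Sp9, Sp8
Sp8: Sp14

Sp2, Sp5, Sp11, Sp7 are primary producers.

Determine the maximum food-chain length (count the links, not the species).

One longest chain: Sp2 → Sp1 → Sp4 → Sp3.
It has 4 species and 3 links.

3 links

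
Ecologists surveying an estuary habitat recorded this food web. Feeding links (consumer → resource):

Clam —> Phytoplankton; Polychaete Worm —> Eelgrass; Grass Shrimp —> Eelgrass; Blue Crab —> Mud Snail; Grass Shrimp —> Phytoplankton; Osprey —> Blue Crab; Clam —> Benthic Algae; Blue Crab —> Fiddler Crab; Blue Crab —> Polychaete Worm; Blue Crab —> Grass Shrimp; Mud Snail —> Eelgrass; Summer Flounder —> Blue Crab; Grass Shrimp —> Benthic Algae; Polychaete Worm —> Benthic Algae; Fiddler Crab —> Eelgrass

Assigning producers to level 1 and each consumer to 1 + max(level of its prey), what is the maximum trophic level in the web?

Producers (level 1): Eelgrass, Benthic Algae, Phytoplankton.
Eelgrass → Fiddler Crab → Blue Crab → Summer Flounder gives Summer Flounder level 4.
No species has a prey at level 4, so no species reaches level 5.

4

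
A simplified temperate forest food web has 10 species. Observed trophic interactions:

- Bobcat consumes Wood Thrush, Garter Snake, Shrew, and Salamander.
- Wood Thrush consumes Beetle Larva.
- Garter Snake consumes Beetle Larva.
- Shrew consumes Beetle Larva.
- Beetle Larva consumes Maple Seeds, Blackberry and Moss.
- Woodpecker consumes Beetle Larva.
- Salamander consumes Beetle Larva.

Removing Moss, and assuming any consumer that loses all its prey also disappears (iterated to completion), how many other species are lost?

Remove Moss.
Every predator of it retains at least one other prey: Beetle Larva still has Blackberry, Maple Seeds.
No consumer loses all prey, so no secondary extinctions occur.

0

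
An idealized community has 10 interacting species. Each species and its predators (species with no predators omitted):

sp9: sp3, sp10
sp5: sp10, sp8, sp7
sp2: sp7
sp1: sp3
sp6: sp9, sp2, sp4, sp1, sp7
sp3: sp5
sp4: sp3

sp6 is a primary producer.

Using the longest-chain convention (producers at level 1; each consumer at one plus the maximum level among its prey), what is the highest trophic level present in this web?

Producers (level 1): sp6.
sp6 → sp9 → sp3 → sp5 → sp8 gives sp8 level 5.
No species has a prey at level 5, so no species reaches level 6.

5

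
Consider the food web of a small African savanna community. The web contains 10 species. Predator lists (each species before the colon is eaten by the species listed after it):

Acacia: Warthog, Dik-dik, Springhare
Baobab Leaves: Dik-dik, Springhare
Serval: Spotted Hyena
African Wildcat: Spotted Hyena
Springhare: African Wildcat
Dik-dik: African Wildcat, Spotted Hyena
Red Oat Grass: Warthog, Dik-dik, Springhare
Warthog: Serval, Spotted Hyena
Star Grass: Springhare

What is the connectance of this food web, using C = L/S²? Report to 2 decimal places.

The web has S = 10 species and L = 16 feeding links.
C = L / S² = 16 / 100 = 0.1600 ≈ 0.16.

C = 0.16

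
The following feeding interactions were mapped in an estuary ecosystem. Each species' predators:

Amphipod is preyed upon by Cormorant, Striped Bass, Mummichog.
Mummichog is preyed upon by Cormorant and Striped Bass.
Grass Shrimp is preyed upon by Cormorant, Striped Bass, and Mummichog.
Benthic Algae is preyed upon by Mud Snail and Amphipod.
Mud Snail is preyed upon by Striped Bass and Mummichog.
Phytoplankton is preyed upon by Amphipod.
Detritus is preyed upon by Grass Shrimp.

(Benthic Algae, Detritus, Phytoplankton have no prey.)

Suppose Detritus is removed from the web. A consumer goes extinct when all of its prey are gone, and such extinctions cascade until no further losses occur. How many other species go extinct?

Remove Detritus.
Round 1: Grass Shrimp (all prey gone) → extinct.
No further losses. Total secondary extinctions: 1.

1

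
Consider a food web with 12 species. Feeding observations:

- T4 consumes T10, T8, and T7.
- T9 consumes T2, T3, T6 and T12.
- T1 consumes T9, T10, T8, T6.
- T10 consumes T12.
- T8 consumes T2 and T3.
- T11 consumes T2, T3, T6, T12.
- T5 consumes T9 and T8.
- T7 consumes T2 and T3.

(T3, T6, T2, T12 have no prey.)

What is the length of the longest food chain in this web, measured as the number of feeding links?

2 links

One longest chain: T3 → T9 → T5.
It has 3 species and 2 links.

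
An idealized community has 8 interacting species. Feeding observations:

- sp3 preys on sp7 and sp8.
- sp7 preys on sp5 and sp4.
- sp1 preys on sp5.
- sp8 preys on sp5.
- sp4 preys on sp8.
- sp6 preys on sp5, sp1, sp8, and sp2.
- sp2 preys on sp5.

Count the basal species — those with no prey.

1

Basal species (no prey listed): sp5.
Count: 1.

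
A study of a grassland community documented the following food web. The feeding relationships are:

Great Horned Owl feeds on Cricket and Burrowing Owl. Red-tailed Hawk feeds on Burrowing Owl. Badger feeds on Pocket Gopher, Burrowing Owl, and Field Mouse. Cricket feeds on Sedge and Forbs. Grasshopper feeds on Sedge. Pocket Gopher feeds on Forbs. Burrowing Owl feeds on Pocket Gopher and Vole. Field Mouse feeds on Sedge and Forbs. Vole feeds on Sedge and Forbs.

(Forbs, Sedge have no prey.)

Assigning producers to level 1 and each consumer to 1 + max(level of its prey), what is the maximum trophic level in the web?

4

Producers (level 1): Forbs, Sedge.
Forbs → Vole → Burrowing Owl → Badger gives Badger level 4.
No species has a prey at level 4, so no species reaches level 5.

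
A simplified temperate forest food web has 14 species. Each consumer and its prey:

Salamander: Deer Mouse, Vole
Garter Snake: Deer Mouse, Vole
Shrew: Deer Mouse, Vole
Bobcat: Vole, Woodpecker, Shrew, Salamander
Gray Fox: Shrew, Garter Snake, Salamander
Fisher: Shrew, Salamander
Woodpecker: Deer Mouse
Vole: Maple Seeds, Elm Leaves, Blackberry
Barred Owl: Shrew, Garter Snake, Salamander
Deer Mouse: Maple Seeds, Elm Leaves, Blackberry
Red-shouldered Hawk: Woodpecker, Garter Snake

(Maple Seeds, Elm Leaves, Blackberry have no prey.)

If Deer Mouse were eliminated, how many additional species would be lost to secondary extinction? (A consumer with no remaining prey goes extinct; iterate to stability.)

Remove Deer Mouse.
Round 1: Woodpecker (all prey gone) → extinct.
No further losses. Total secondary extinctions: 1.

1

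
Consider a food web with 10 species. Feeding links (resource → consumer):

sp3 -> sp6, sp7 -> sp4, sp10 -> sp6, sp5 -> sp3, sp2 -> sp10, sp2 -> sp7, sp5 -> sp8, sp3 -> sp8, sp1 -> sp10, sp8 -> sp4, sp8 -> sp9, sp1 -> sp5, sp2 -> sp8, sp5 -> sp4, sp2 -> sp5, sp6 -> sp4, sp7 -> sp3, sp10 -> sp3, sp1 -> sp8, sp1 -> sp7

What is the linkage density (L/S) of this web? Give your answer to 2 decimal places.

There are L = 20 links among S = 10 species.
L/S = 20/10 = 2.0000 ≈ 2.00.

L/S = 2.00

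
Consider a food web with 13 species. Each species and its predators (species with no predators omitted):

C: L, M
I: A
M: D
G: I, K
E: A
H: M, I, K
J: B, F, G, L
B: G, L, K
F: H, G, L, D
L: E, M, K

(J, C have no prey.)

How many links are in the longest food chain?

4 links

One longest chain: J → F → H → I → A.
It has 5 species and 4 links.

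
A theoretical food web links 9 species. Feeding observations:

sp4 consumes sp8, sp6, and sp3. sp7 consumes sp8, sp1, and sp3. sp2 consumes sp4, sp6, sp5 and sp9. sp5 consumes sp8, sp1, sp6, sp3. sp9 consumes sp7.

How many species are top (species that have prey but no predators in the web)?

1

Top species (has prey, but nothing eats it): sp2.
Count: 1.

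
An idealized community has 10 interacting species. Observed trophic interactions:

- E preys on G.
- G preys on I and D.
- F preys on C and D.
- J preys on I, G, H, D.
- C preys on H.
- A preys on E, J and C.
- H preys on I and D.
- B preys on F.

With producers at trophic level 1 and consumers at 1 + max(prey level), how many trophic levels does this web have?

Producers (level 1): I, D.
I → H → C → F → B gives B level 5.
No species has a prey at level 5, so no species reaches level 6.

5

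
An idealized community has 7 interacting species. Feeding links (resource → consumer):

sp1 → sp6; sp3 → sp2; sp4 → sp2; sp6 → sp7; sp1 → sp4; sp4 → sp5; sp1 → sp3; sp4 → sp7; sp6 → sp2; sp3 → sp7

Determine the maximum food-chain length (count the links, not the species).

One longest chain: sp1 → sp4 → sp5.
It has 3 species and 2 links.

2 links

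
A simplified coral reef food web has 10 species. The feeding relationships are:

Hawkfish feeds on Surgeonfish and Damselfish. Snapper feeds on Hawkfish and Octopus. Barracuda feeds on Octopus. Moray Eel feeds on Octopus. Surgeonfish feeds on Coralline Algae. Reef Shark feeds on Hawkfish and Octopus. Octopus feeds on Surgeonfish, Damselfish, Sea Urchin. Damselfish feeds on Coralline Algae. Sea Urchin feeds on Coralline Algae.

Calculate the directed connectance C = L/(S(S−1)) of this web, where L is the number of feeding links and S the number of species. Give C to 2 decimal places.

C = 0.16

The web has S = 10 species and L = 14 feeding links.
C = L / (S(S−1)) = 14 / 90 = 0.1556 ≈ 0.16.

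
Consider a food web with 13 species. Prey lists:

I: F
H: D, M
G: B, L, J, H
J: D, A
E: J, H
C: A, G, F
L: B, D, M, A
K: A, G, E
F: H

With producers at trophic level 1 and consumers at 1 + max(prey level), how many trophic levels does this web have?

Producers (level 1): B, D, M, A.
D → H → F → I gives I level 4.
No species has a prey at level 4, so no species reaches level 5.

4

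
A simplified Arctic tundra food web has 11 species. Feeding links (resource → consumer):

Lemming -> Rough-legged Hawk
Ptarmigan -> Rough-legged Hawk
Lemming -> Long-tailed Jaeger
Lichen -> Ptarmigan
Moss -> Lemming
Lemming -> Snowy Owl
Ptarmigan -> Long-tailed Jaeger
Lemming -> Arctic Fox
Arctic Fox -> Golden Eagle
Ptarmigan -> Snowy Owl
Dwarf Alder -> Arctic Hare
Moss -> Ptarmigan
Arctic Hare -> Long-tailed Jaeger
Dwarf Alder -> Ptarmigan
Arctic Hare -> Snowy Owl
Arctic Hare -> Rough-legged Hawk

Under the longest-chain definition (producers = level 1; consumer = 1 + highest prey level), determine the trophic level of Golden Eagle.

Trophic level 4

Moss is a producer → level 1.
Lemming eats Moss → level 2.
Arctic Fox eats Lemming → level 3.
Golden Eagle eats Arctic Fox → level 4.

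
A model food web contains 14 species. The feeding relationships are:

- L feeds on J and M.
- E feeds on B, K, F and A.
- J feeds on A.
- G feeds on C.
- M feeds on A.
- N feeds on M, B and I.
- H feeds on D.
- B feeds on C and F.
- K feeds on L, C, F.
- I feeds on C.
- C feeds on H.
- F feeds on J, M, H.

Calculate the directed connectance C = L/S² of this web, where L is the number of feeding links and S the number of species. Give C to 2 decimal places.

The web has S = 14 species and L = 23 feeding links.
C = L / S² = 23 / 196 = 0.1173 ≈ 0.12.

C = 0.12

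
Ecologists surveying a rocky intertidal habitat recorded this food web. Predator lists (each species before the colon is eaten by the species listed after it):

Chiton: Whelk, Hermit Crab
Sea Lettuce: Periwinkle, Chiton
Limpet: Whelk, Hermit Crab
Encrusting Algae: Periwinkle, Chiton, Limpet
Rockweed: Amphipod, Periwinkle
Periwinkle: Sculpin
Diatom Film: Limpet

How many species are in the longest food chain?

3 species

One longest chain: Encrusting Algae → Chiton → Whelk.
It has 3 species and 2 links.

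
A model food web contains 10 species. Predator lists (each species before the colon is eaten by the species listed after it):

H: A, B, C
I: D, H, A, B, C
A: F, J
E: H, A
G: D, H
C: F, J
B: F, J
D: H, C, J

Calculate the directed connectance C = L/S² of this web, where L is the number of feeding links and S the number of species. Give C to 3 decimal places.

C = 0.210

The web has S = 10 species and L = 21 feeding links.
C = L / S² = 21 / 100 = 0.2100 ≈ 0.210.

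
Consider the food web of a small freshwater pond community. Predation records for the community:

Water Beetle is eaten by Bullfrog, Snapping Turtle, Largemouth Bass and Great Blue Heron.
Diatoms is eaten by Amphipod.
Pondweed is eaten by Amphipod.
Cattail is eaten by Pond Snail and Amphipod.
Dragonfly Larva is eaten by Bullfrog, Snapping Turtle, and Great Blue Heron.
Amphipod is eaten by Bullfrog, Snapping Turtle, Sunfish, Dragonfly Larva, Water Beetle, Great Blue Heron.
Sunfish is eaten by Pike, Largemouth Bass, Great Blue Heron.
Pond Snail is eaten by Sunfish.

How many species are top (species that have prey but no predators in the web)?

5

Top species (has prey, but nothing eats it): Largemouth Bass, Pike, Snapping Turtle, Bullfrog, Great Blue Heron.
Count: 5.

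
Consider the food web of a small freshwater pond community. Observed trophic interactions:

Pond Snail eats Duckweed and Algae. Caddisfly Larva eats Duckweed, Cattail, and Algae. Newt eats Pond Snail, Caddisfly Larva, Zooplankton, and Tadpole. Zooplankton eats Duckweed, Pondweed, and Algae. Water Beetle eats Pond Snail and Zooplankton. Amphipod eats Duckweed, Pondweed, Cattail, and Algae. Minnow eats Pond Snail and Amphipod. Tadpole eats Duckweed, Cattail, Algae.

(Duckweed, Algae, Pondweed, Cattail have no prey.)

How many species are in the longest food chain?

3 species

One longest chain: Duckweed → Caddisfly Larva → Newt.
It has 3 species and 2 links.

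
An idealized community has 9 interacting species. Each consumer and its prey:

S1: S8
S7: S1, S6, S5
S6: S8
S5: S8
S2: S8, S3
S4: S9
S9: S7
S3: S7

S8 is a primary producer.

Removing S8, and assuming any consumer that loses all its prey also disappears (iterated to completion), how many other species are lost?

8

Remove S8.
Round 1: S1 (all prey gone), S6 (all prey gone), S5 (all prey gone) → extinct.
Round 2: S7 (all prey gone) → extinct.
Round 3: S3 (all prey gone), S9 (all prey gone) → extinct.
Round 4: S4 (all prey gone), S2 (all prey gone) → extinct.
No further losses. Total secondary extinctions: 8.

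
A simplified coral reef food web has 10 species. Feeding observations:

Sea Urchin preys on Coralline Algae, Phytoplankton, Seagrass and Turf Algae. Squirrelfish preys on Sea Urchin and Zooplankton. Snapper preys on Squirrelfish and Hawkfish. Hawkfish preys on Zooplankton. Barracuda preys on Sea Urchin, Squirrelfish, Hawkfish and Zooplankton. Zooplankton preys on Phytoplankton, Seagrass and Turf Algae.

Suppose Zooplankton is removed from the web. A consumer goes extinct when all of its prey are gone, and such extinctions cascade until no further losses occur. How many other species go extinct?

1

Remove Zooplankton.
Round 1: Hawkfish (all prey gone) → extinct.
No further losses. Total secondary extinctions: 1.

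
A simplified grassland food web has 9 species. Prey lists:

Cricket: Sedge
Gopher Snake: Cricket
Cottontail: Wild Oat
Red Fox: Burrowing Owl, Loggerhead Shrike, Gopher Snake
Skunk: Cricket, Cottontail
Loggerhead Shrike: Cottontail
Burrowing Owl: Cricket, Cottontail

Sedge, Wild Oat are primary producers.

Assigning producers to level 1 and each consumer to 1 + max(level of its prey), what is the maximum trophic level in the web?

Producers (level 1): Sedge, Wild Oat.
Sedge → Cricket → Burrowing Owl → Red Fox gives Red Fox level 4.
No species has a prey at level 4, so no species reaches level 5.

4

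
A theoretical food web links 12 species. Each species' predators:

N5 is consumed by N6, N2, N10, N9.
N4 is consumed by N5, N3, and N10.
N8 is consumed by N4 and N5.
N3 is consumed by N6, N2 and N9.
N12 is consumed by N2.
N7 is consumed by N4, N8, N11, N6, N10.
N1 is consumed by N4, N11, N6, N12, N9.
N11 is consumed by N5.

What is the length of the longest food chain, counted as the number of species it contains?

5 species

One longest chain: N7 → N8 → N4 → N5 → N6.
It has 5 species and 4 links.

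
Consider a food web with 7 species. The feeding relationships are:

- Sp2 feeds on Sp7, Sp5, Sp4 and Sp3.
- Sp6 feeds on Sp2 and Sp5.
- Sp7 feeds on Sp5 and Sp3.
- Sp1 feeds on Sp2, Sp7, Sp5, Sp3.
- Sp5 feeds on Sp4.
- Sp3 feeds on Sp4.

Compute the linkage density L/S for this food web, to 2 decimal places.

L/S = 2.00

There are L = 14 links among S = 7 species.
L/S = 14/7 = 2.0000 ≈ 2.00.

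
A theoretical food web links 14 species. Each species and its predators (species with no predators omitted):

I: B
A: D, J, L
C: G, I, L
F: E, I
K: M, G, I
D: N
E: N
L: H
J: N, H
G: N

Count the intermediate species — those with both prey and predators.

6

Intermediate species (has both prey and predators): D, J, E, G, I, L.
Count: 6.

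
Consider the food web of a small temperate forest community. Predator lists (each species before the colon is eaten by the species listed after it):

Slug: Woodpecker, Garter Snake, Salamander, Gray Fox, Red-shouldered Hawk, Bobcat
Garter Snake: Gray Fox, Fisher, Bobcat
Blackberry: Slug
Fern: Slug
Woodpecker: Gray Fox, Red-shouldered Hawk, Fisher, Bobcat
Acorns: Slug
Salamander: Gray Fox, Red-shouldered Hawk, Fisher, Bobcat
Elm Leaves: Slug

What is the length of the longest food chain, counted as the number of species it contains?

4 species

One longest chain: Blackberry → Slug → Woodpecker → Gray Fox.
It has 4 species and 3 links.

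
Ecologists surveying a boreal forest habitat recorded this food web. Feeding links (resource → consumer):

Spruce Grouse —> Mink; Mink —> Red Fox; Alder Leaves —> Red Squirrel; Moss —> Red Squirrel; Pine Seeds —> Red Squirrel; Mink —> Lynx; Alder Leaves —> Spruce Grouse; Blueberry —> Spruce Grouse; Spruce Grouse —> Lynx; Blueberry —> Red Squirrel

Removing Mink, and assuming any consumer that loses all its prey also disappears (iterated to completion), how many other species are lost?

Remove Mink.
Round 1: Red Fox (all prey gone) → extinct.
No further losses. Total secondary extinctions: 1.

1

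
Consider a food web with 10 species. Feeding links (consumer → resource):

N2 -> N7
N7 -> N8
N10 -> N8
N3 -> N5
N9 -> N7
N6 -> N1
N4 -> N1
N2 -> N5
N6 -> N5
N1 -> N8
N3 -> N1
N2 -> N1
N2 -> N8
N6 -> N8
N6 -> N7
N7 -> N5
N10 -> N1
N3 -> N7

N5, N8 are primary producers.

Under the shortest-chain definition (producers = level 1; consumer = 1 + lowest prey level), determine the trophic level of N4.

Trophic level 3

N8 is a producer → level 1.
N1 eats N8 → level 2.
N4 eats N1 → level 3.
No prey of N4 is below level 2, so 3 is the minimum.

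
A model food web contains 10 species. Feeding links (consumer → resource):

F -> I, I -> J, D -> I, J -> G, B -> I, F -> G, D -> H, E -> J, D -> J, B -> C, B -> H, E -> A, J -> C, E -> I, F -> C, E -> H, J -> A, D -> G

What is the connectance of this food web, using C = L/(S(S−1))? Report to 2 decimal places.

The web has S = 10 species and L = 18 feeding links.
C = L / (S(S−1)) = 18 / 90 = 0.2000 ≈ 0.20.

C = 0.20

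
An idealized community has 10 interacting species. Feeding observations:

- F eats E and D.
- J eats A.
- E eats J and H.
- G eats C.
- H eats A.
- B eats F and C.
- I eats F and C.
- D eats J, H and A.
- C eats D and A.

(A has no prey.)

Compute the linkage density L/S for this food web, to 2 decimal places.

L/S = 1.60

There are L = 16 links among S = 10 species.
L/S = 16/10 = 1.6000 ≈ 1.60.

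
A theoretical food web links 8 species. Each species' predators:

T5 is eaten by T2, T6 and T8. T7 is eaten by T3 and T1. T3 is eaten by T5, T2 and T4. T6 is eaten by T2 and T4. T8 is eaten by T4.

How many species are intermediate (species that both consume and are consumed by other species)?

4

Intermediate species (has both prey and predators): T3, T5, T6, T8.
Count: 4.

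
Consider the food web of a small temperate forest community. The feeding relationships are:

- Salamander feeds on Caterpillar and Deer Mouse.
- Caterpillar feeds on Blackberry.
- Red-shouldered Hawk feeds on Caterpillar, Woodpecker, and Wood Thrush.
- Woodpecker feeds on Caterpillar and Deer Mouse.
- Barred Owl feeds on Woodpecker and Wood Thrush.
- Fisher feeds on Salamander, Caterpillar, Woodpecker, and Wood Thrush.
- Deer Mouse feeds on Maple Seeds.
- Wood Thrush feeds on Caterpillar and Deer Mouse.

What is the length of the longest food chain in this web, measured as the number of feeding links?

One longest chain: Blackberry → Caterpillar → Wood Thrush → Barred Owl.
It has 4 species and 3 links.

3 links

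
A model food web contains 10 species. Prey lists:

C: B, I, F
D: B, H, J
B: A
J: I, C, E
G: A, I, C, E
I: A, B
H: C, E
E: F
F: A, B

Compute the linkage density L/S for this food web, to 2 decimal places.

There are L = 21 links among S = 10 species.
L/S = 21/10 = 2.1000 ≈ 2.10.

L/S = 2.10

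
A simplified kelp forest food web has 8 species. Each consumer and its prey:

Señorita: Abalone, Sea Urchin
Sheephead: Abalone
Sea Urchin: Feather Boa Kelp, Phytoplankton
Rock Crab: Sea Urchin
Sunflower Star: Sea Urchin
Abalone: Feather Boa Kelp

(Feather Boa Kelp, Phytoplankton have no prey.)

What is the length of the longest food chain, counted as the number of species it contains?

One longest chain: Feather Boa Kelp → Sea Urchin → Sunflower Star.
It has 3 species and 2 links.

3 species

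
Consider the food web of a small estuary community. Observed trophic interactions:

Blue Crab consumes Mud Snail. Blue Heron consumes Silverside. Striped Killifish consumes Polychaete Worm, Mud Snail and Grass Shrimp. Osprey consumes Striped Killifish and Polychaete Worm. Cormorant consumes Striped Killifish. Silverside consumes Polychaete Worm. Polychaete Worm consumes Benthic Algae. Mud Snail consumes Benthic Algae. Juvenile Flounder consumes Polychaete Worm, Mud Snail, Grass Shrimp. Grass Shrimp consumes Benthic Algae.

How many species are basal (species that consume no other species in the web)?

1

Basal species (no prey listed): Benthic Algae.
Count: 1.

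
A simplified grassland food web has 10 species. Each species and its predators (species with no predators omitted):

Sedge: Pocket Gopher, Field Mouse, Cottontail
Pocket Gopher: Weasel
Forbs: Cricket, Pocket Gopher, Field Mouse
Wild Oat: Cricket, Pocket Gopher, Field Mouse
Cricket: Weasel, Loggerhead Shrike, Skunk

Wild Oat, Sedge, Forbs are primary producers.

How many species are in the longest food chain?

3 species

One longest chain: Wild Oat → Cricket → Weasel.
It has 3 species and 2 links.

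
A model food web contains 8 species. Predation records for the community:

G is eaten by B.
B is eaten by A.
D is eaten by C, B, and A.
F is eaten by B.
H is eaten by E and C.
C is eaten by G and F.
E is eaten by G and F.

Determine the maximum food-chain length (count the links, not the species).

4 links

One longest chain: H → E → G → B → A.
It has 5 species and 4 links.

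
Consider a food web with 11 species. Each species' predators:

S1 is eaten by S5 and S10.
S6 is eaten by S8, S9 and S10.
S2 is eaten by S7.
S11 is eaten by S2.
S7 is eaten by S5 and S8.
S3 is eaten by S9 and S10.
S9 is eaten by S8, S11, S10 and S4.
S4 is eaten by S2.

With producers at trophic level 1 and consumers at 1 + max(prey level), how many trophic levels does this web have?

6

Producers (level 1): S3, S1, S6.
S3 → S9 → S4 → S2 → S7 → S5 gives S5 level 6.
No species has a prey at level 6, so no species reaches level 7.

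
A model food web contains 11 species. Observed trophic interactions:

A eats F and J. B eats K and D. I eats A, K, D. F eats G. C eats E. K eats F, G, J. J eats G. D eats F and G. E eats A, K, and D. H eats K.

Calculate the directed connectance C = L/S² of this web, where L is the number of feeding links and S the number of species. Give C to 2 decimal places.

C = 0.16

The web has S = 11 species and L = 19 feeding links.
C = L / S² = 19 / 121 = 0.1570 ≈ 0.16.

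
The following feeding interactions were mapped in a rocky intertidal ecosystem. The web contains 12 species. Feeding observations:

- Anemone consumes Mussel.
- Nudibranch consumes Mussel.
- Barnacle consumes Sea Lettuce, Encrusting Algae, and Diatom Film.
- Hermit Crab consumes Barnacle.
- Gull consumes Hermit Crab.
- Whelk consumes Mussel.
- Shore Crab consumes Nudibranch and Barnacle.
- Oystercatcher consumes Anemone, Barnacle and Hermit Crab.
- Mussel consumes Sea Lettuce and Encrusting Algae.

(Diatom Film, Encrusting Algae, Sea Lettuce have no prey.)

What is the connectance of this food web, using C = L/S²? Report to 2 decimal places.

C = 0.10

The web has S = 12 species and L = 15 feeding links.
C = L / S² = 15 / 144 = 0.1042 ≈ 0.10.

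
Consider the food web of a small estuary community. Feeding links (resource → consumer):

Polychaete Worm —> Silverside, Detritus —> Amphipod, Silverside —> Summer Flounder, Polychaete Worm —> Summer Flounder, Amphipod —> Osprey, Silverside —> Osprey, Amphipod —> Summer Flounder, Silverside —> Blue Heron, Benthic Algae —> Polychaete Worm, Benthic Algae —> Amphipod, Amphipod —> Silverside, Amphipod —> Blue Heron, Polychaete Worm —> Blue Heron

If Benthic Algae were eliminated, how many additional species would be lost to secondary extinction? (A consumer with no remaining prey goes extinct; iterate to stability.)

Remove Benthic Algae.
Round 1: Polychaete Worm (all prey gone) → extinct.
No further losses. Total secondary extinctions: 1.

1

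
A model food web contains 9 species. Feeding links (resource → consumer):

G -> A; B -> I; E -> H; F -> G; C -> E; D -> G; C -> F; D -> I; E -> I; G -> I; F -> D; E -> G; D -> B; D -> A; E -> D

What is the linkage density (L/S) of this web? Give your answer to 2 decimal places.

There are L = 15 links among S = 9 species.
L/S = 15/9 = 1.6667 ≈ 1.67.

L/S = 1.67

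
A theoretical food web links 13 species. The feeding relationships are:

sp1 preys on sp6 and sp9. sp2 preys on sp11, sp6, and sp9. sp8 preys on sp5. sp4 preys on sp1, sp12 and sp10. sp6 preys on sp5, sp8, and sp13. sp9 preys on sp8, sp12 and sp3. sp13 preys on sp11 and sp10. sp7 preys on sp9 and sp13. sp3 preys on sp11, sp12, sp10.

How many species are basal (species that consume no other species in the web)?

Basal species (no prey listed): sp11, sp10, sp5, sp12.
Count: 4.

4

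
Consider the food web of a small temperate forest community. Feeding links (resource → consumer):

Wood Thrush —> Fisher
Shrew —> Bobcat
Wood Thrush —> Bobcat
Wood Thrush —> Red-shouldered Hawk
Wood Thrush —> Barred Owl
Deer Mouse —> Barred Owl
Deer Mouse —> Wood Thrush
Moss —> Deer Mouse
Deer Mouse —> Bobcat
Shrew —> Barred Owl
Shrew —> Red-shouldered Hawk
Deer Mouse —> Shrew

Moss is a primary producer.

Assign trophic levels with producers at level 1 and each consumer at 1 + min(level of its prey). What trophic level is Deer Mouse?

Moss is a producer → level 1.
Deer Mouse eats Moss → level 2.

Trophic level 2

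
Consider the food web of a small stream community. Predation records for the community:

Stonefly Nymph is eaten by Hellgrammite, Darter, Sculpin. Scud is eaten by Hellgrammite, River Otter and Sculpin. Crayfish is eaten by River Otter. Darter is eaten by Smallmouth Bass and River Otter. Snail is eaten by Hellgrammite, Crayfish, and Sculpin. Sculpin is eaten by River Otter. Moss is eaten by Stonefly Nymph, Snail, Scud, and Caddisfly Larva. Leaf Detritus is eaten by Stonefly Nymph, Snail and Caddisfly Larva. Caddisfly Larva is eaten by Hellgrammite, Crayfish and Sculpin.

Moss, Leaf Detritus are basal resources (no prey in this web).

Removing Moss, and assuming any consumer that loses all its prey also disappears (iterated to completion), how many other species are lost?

1

Remove Moss.
Round 1: Scud (all prey gone) → extinct.
No further losses. Total secondary extinctions: 1.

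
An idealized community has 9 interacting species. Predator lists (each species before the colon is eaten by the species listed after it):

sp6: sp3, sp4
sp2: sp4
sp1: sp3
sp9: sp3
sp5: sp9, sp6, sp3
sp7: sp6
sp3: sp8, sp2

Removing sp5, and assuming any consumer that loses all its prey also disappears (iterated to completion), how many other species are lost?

1

Remove sp5.
Round 1: sp9 (all prey gone) → extinct.
No further losses. Total secondary extinctions: 1.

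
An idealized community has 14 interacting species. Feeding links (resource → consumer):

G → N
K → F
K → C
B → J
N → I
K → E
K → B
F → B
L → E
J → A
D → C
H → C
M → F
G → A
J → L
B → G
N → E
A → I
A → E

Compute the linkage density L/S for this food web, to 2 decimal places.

There are L = 19 links among S = 14 species.
L/S = 19/14 = 1.3571 ≈ 1.36.

L/S = 1.36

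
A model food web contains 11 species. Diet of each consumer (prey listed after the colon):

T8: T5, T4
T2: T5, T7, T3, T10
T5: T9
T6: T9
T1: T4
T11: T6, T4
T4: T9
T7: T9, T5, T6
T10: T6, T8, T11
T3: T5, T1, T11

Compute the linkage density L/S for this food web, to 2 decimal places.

There are L = 21 links among S = 11 species.
L/S = 21/11 = 1.9091 ≈ 1.91.

L/S = 1.91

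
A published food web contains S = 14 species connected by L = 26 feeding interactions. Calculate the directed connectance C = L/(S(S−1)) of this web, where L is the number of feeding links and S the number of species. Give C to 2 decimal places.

The web has S = 14 species and L = 26 feeding links.
C = L / (S(S−1)) = 26 / 182 = 0.1429 ≈ 0.14.

C = 0.14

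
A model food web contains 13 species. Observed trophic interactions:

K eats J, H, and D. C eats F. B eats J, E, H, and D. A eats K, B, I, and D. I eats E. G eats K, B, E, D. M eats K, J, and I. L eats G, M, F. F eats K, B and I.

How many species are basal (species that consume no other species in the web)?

4

Basal species (no prey listed): H, J, E, D.
Count: 4.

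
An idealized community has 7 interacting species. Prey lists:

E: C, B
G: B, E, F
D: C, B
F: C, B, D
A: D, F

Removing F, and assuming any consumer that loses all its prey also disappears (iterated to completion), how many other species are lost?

Remove F.
Every predator of it retains at least one other prey: A still has D; G still has B, E.
No consumer loses all prey, so no secondary extinctions occur.

0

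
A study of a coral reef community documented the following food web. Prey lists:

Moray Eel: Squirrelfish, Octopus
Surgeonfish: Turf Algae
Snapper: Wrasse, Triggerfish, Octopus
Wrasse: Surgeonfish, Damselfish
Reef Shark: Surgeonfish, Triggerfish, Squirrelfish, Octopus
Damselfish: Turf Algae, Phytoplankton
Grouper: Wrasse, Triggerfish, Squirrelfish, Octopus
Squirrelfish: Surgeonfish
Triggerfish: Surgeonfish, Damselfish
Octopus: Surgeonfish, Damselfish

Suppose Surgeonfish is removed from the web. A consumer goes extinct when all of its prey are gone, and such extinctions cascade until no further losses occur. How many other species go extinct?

1

Remove Surgeonfish.
Round 1: Squirrelfish (all prey gone) → extinct.
No further losses. Total secondary extinctions: 1.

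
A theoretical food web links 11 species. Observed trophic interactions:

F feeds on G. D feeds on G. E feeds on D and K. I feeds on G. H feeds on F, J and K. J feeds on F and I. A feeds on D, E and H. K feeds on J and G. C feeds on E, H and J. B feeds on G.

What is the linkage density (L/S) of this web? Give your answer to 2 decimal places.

There are L = 19 links among S = 11 species.
L/S = 19/11 = 1.7273 ≈ 1.73.

L/S = 1.73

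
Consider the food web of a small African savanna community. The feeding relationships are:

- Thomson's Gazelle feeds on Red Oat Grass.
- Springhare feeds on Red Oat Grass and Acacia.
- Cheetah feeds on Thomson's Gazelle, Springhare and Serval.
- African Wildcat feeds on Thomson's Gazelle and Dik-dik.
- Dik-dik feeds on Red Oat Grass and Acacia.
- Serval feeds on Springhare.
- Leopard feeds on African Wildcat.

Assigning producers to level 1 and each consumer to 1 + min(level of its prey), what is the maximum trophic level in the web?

4

Producers (level 1): Red Oat Grass, Acacia.
Following each consumer down to its lowest-level prey: Red Oat Grass → Dik-dik → African Wildcat → Leopard (levels 1 through 4).
All prey of Leopard (African Wildcat 3) are at level 3 or above, so Leopard is at level 1 + 3 = 4.
Every consumer has at least one prey at level 3 or below, so none exceeds level 4.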